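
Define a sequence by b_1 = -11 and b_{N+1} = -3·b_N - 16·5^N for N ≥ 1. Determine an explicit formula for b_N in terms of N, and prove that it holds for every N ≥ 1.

b_N = -(-3)^(N - 1) - 2·5^N

Computing the first terms: b_1 = -11, b_2 = -47, b_3 = -259. This suggests b_N = -(-3)^(N - 1) - 2·5^N.
For the base case N = 1: the formula gives -11 = -11 = b_1.
Inductive step: suppose the statement holds for some k ≥ 1, so b_k = -(-3)^(k - 1) - 2·5^k.
Then b_{k+1} = -3·b_k - 16·5^k = -3·(-(-3)^(k - 1) - 2·5^k) - 16·5^k = -(-3)^k - 2·5^(k + 1) = -(-3)^((k+1) - 1) - 2·5^(k+1),
which is the claimed formula at N = k+1.
Hence, by induction on N, the claim holds for every N ≥ 1.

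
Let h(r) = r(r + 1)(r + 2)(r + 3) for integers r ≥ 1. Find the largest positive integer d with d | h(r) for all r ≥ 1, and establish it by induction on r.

d = 24

Computing the first values: h(1) = 24 and h(2) = 120; gcd(24, 120) = 24, so d ≤ 24.
We prove 24 | r(r + 1)(r + 2)(r + 3) for all r ≥ 1 by induction on r.
Base step (r = 1): h(1) = 24 = 24·(1), so 24 | h(1).
For the inductive step, assume it holds for an arbitrary i ≥ 1, i.e. 24 | h(i). Then
h(i+1) − h(i) = (i+1)·(i+2)·(i+3)·(i+4) − i·(i+1)·(i+2)·(i+3) = (i+1)·(i+2)·(i+3)·[(i+4) − i] = 4·(i+1)·(i+2)·(i+3). The product of 3 consecutive integers is divisible by (3)! = 6, so h(i+1) − h(i) is divisible by 4·6 = 24. By the inductive hypothesis 24 | h(i), hence 24 | h(i+1).
By induction, the statement is established for all r ≥ 1.
Therefore the largest such d is 24.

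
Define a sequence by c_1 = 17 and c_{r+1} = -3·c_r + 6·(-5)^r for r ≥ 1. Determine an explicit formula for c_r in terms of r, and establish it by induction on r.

c_r = 2(-3)^(r - 1) - 3(-5)^r

Computing the first terms: c_1 = 17, c_2 = -81, c_3 = 393. This suggests c_r = 2(-3)^(r - 1) - 3(-5)^r.
For the base case r = 1: the formula gives 17 = 17 = c_1.
Suppose the result is true for r = i, so c_i = 2(-3)^(i - 1) - 3(-5)^i.
Then c_{i+1} = -3·c_i + 6·(-5)^i = -3·(2(-3)^(i - 1) - 3(-5)^i) + 6·(-5)^i = 2(-3)^i - 3(-5)^(i + 1) = 2(-3)^((i+1) - 1) - 3(-5)^(i+1),
which is the claimed formula at r = i+1.
Hence, by induction on r, the claim holds for every r ≥ 1.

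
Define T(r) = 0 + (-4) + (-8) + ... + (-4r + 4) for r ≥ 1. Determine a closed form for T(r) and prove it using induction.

We claim T(r) = -2r(r - 1) for all r ≥ 1.
Base step (r = 1): T(1) = 0, and the closed form gives 0. They agree.
Inductive step: assume the claim holds for r = j, so T(j) = 2j(-j + 1).
Then T(j+1) = T(j) + (-4j) = (2j(-j + 1)) + (-4j).
Simplifying, T(j+1) = -2j(j + 1) = -2(j+1)((j+1) - 1),
which is the closed form with r = j+1.
By the principle of mathematical induction, the result holds for all r ≥ 1.

T(r) = -2r(r - 1)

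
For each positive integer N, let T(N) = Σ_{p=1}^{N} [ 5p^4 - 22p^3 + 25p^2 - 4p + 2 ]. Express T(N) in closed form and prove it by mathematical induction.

T(N) = N(N^4 - 3N^3 - N^2 + 5N + 4)

We claim T(N) = N(N^4 - 3N^3 - N^2 + 5N + 4) for all N ≥ 1.
Base case (N = 1): T(1) = 6, and the closed form gives 6. They agree.
Inductive step: suppose the statement holds for some p ≥ 1, so T(p) = p(p^4 - 3p^3 - p^2 + 5p + 4).
Then T(p+1) = T(p) + (5p^4 - 2p^3 - 11p^2 + 6) = (p(p^4 - 3p^3 - p^2 + 5p + 4)) + (5p^4 - 2p^3 - 11p^2 + 6).
Simplifying, T(p+1) = (p + 1)(p^4 + p^3 - 4p^2 - 2p + 6) = (p+1)((p+1)^4 - 3(p+1)^3 - (p+1)^2 + 5(p+1) + 4),
which is the closed form with N = p+1.
By the principle of mathematical induction, the result holds for all N ≥ 1.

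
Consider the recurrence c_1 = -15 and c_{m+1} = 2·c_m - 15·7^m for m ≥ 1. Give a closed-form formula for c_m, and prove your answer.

c_m = 3·2^m - 3·7^m

Computing the first terms: c_1 = -15, c_2 = -135, c_3 = -1005. This suggests c_m = 3·2^m - 3·7^m.
Base case (m = 1): the formula gives -15 = -15 = c_1.
Inductive step: suppose the statement holds for some j ≥ 1, so c_j = 3·2^j - 3·7^j.
Then c_{j+1} = 2·c_j - 15·7^j = 2·(3·2^j - 3·7^j) - 15·7^j = 3·2^(j + 1) - 3·7^(j + 1),
which is the claimed formula at m = j+1.
This completes the induction.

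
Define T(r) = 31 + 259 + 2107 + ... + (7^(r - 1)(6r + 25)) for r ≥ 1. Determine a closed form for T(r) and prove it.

We claim T(r) = 7^r(r + 4) - 4 for all r ≥ 1.
When r = 1: T(1) = 31, and the closed form gives 31. They agree.
Inductive step: suppose the statement holds for some k ≥ 1, so T(k) = 7^k(k + 4) - 4.
Then T(k+1) = T(k) + (7^k(6k + 31)) = (7^k(k + 4) - 4) + (7^k(6k + 31)).
Simplifying, T(k+1) = 7·7^k·k + 35·7^k - 4 = 7^(k+1)((k+1) + 4) - 4,
which is the closed form with r = k+1.
Hence, by induction on r, the claim holds for every r ≥ 1.

T(r) = 7^r(r + 4) - 4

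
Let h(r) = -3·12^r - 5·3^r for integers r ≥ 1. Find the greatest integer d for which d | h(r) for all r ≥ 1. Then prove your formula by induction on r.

Computing the first values: h(1) = -51 and h(2) = -477; gcd(-51, -477) = 3, so d ≤ 3.
We prove 3 | -3·12^r - 5·3^r for all r ≥ 1 by induction on r.
Base step (r = 1): h(1) = -51 = 3·(-17), so 3 | h(1).
Inductive step: assume the claim holds for r = i, i.e. 3 | h(i). Then
h(i+1) − 12·h(i) = (-3·12^(i+1) - 5·3^(i+1)) − 12·(-3·12^i - 5·3^i) = (-5)·3^i·(3 − 12) = (45)·3^i. Since 3 | h(i) by the inductive hypothesis, 3 | 12·h(i); and 3 | 45 since 45 = 3·15. Therefore 3 | h(i+1).
By the principle of mathematical induction, the result holds for all r ≥ 1.
Therefore the largest such d is 3.

d = 3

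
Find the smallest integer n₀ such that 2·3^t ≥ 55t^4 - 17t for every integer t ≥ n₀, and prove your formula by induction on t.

At t = 12: 1062882 < 1140276, so the inequality fails and n₀ ≥ 13. We prove 2·3^t ≥ 55t^4 - 17t for all t ≥ 13.
For the base case t = 13: 2·3^t = 3188646 and 55t^4 - 17t = 1570634, so 3188646 ≥ 1570634.
Inductive step: suppose the statement holds for some p ≥ 13, so 2·3^p ≥ 55p^4 - 17p.
Then 2·3^(p + 1) = 3·(2·3^p) ≥ 3·(55p^4 - 17p).
Also, for p ≥ 13 we have 3·(55p^4 - 17p) ≥ 55(p+1)^4 - 17(p+1), since 3·(55p^4 - 17p) − (55(p+1)^4 - 17(p+1)) = 110p^4 - 220p^3 - 330p^2 - 254p - 38, which is nonnegative for all p ≥ 13.
Combining, 2·3^(p + 1) ≥ 55(p+1)^4 - 17(p+1).
By induction, the statement is established for all t ≥ 13.
Hence the smallest such n₀ is 13.

n₀ = 13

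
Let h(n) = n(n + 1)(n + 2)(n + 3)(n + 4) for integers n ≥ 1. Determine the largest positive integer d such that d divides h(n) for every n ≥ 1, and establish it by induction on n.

Computing the first values: h(1) = 120 and h(2) = 720; gcd(120, 720) = 120, so d ≤ 120.
We prove 120 | n(n + 1)(n + 2)(n + 3)(n + 4) for all n ≥ 1 by induction on n.
For the base case n = 1: h(1) = 120 = 120·(1), so 120 | h(1).
Suppose the result is true for n = j, i.e. 120 | h(j). Then
h(j+1) − h(j) = (j+1)·(j+2)·(j+3)·(j+4)·(j+5) − j·(j+1)·(j+2)·(j+3)·(j+4) = (j+1)·(j+2)·(j+3)·(j+4)·[(j+5) − j] = 5·(j+1)·(j+2)·(j+3)·(j+4). The product of 4 consecutive integers is divisible by (4)! = 24, so h(j+1) − h(j) is divisible by 5·24 = 120. By the inductive hypothesis 120 | h(j), hence 120 | h(j+1).
This completes the induction.
Therefore the largest such d is 120.

d = 120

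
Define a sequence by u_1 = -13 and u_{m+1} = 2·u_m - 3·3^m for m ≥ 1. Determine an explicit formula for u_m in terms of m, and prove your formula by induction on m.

u_m = -2^(m + 1) - 3^(m + 1)

Computing the first terms: u_1 = -13, u_2 = -35, u_3 = -97. This suggests u_m = -2^(m + 1) - 3^(m + 1).
Base case (m = 1): the formula gives -13 = -13 = u_1.
Inductive step: assume the claim holds for m = k, so u_k = -2^(k + 1) - 3^(k + 1).
Then u_{k+1} = 2·u_k - 3·3^k = 2·(-2^(k + 1) - 3^(k + 1)) - 3·3^k = -2^(k + 2) - 3^(k + 2) = -2^((k+1) + 1) - 3^((k+1) + 1),
which is the claimed formula at m = k+1.
By induction, the statement is established for all m ≥ 1.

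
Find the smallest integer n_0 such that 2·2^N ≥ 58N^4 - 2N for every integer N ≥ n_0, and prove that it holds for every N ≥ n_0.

At N = 22: 8388608 < 13586804, so the inequality fails and n_0 ≥ 23. We prove 2·2^N ≥ 58N^4 - 2N for all N ≥ 23.
Base step (N = 23): 2·2^N = 16777216 and 58N^4 - 2N = 16230732, so 16777216 ≥ 16230732.
Inductive step: suppose the statement holds for some j ≥ 23, so 2·2^j ≥ 58j^4 - 2j.
Then 2·2^(j + 1) = 2·(2·2^j) ≥ 2·(58j^4 - 2j).
Also, for j ≥ 23 we have 2·(58j^4 - 2j) ≥ 58(j+1)^4 - 2(j+1), since 2·(58j^4 - 2j) − (58(j+1)^4 - 2(j+1)) = 58j^4 - 232j^3 - 348j^2 - 234j - 56, which is nonnegative for all j ≥ 23.
Combining, 2·2^(j + 1) ≥ 58(j+1)^4 - 2(j+1).
This completes the induction.
Hence the smallest such n_0 is 23.

n_0 = 23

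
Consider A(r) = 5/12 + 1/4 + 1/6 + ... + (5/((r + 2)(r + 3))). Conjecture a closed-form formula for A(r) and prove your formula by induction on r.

We claim A(r) = 5r/(3(r + 3)) for all r ≥ 1.
Base step (r = 1): A(1) = 5/12, and the closed form gives 5/12. They agree.
For the inductive step, assume it holds for an arbitrary j ≥ 1, so A(j) = 5j/(3(j + 3)).
Then A(j+1) = A(j) + (5/((j + 3)(j + 4))) = (5j/(3(j + 3))) + (5/((j + 3)(j + 4))).
Simplifying, A(j+1) = 5(j + 1)/(3(j + 4)) = 5(j+1)/(3((j+1) + 3)),
which is the closed form with r = j+1.
Hence, by induction on r, the claim holds for every r ≥ 1.

A(r) = 5r/(3(r + 3))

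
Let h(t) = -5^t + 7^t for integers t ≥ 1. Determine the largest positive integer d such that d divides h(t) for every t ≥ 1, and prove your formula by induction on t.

Computing the first values: h(1) = 2 and h(2) = 24; gcd(2, 24) = 2, so d ≤ 2.
We prove 2 | -5^t + 7^t for all t ≥ 1 by induction on t.
When t = 1: h(1) = 2 = 2·(1), so 2 | h(1).
Suppose the result is true for t = m, i.e. 2 | h(m). Then
7^{m+1} − 5^{m+1} = 7·7^m − 5·5^m = 7·(7^m − 5^m) + (2)·5^m. The first term is divisible by 2 by the inductive hypothesis, and the second term (2)·5^m is divisible by 2 since 2 | 2. Hence 2 | h(m+1).
Hence, by induction on t, the claim holds for every t ≥ 1.
Therefore the largest such d is 2.

d = 2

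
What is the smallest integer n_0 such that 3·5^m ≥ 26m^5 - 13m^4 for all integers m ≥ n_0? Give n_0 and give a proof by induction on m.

At m = 7: 234375 < 405769, so the inequality fails and n_0 ≥ 8. We prove 3·5^m ≥ 26m^5 - 13m^4 for all m ≥ 8.
Base step (m = 8): 3·5^m = 1171875 and 26m^5 - 13m^4 = 798720, so 1171875 ≥ 798720.
Inductive step: suppose the statement holds for some r ≥ 8, so 3·5^r ≥ 26r^5 - 13r^4.
Then 3·5^(r + 1) = 5·(3·5^r) ≥ 5·(26r^5 - 13r^4).
Also, for r ≥ 8 we have 5·(26r^5 - 13r^4) ≥ 26(r+1)^5 - 13(r+1)^4, since 5·(26r^5 - 13r^4) − (26(r+1)^5 - 13(r+1)^4) = 104r^5 - 182r^4 - 208r^3 - 182r^2 - 78r - 13, which is nonnegative for all r ≥ 8.
Combining, 3·5^(r + 1) ≥ 26(r+1)^5 - 13(r+1)^4.
By induction, the statement is established for all m ≥ 8.
Hence the smallest such n_0 is 8.

n_0 = 8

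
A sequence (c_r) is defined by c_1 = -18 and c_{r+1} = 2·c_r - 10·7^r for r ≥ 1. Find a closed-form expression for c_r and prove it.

Computing the first terms: c_1 = -18, c_2 = -106, c_3 = -702. This suggests c_r = -2^(r + 1) - 2·7^r.
Base step (r = 1): the formula gives -18 = -18 = c_1.
For the inductive step, assume it holds for an arbitrary m ≥ 1, so c_m = -2^(m + 1) - 2·7^m.
Then c_{m+1} = 2·c_m - 10·7^m = 2·(-2^(m + 1) - 2·7^m) - 10·7^m = -2^(m + 2) - 2·7^(m + 1) = -2^((m+1) + 1) - 2·7^(m+1),
which is the claimed formula at r = m+1.
By induction, the statement is established for all r ≥ 1.

c_r = -2^(r + 1) - 2·7^r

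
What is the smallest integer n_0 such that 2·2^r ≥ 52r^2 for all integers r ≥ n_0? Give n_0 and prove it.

At r = 11: 4096 < 6292, so the inequality fails and n_0 ≥ 12. We prove 2·2^r ≥ 52r^2 for all r ≥ 12.
Base case (r = 12): 2·2^r = 8192 and 52r^2 = 7488, so 8192 ≥ 7488.
For the inductive step, assume it holds for an arbitrary k ≥ 12, so 2·2^k ≥ 52k^2.
Then 2·2^(k + 1) = 2·(2·2^k) ≥ 2·(52k^2).
Also, for k ≥ 12 we have 2·(52k^2) ≥ 52(k+1)^2, since 2 ≥ (1 + 1/k)^2 for all k ≥ 12.
Combining, 2·2^(k + 1) ≥ 52(k+1)^2.
This completes the induction.
Hence the smallest such n_0 is 12.

n_0 = 12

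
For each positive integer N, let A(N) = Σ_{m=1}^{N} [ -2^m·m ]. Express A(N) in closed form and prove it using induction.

A(N) = 2·2^N(-N + 1) - 2

We claim A(N) = 2·2^N(-N + 1) - 2 for all N ≥ 1.
Base case (N = 1): A(1) = -2, and the closed form gives -2. They agree.
Inductive step: assume the claim holds for N = m, so A(m) = 2·2^m(-m + 1) - 2.
Then A(m+1) = A(m) + (2^(m + 1)(-m - 1)) = (2·2^m(-m + 1) - 2) + (2^(m + 1)(-m - 1)).
Simplifying, A(m+1) = -4·2^m·m - 2 = 2·2^(m+1)(-(m+1) + 1) - 2,
which is the closed form with N = m+1.
By the principle of mathematical induction, the result holds for all N ≥ 1.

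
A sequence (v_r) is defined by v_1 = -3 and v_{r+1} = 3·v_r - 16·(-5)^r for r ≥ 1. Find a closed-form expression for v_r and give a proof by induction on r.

Computing the first terms: v_1 = -3, v_2 = 71, v_3 = -187. This suggests v_r = 2(-5)^r + 7·3^(r - 1).
For the base case r = 1: the formula gives -3 = -3 = v_1.
For the inductive step, assume it holds for an arbitrary p ≥ 1, so v_p = 2(-5)^p + 7·3^(p - 1).
Then v_{p+1} = 3·v_p - 16·(-5)^p = 3·(2(-5)^p + 7·3^(p - 1)) - 16·(-5)^p = 2(-5)^(p + 1) + 7·3^p = 2(-5)^(p+1) + 7·3^((p+1) - 1),
which is the claimed formula at r = p+1.
By induction, the statement is established for all r ≥ 1.

v_r = 2(-5)^r + 7·3^(r - 1)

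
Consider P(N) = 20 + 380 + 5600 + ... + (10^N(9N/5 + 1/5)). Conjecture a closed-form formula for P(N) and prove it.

We claim P(N) = 2·10^N·N for all N ≥ 1.
When N = 1: P(1) = 20, and the closed form gives 20. They agree.
Inductive step: suppose the statement holds for some r ≥ 1, so P(r) = 2·10^r·r.
Then P(r+1) = P(r) + (10^r(18r + 20)) = (2·10^r·r) + (10^r(18r + 20)).
Simplifying, P(r+1) = 20·10^r(r + 1) = 2·10^(r+1)·(r+1),
which is the closed form with N = r+1.
By induction, the statement is established for all N ≥ 1.

P(N) = 2·10^N·N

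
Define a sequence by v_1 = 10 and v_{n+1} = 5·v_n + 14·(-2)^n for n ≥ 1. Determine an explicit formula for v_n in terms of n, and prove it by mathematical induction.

Computing the first terms: v_1 = 10, v_2 = 22, v_3 = 166. This suggests v_n = (-2)^(n + 1) + 6·5^(n - 1).
For the base case n = 1: the formula gives 10 = 10 = v_1.
Suppose the result is true for n = r, so v_r = (-2)^(r + 1) + 6·5^(r - 1).
Then v_{r+1} = 5·v_r + 14·(-2)^r = 5·((-2)^(r + 1) + 6·5^(r - 1)) + 14·(-2)^r = (-2)^(r + 2) + 6·5^r = (-2)^((r+1) + 1) + 6·5^((r+1) - 1),
which is the claimed formula at n = r+1.
By induction, the statement is established for all n ≥ 1.

v_n = (-2)^(n + 1) + 6·5^(n - 1)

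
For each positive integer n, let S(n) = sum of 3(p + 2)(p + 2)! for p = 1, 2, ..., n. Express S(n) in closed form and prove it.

We claim S(n) = 3(n + 3)! - 18 for all n ≥ 1.
For the base case n = 1: S(1) = 54, and the closed form gives 54. They agree.
Inductive step: suppose the statement holds for some p ≥ 1, so S(p) = 3(p + 3)! - 18.
Then S(p+1) = S(p) + (3(p + 3)(p + 3)!) = (3(p + 3)! - 18) + (3(p + 3)(p + 3)!).
Simplifying, S(p+1) = 3((p+1) + 3)! - 18,
which is the closed form with n = p+1.
Hence, by induction on n, the claim holds for every n ≥ 1.

S(n) = 3(n + 3)! - 18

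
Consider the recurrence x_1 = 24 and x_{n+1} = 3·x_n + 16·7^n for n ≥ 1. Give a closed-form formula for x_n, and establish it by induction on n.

Computing the first terms: x_1 = 24, x_2 = 184, x_3 = 1336. This suggests x_n = -4·3^(n - 1) + 4·7^n.
Base step (n = 1): the formula gives 24 = 24 = x_1.
For the inductive step, assume it holds for an arbitrary i ≥ 1, so x_i = -4·3^(i - 1) + 4·7^i.
Then x_{i+1} = 3·x_i + 16·7^i = 3·(-4·3^(i - 1) + 4·7^i) + 16·7^i = -4·3^i + 4·7^(i + 1) = -4·3^((i+1) - 1) + 4·7^(i+1),
which is the claimed formula at n = i+1.
By induction, the statement is established for all n ≥ 1.

x_n = -4·3^(n - 1) + 4·7^n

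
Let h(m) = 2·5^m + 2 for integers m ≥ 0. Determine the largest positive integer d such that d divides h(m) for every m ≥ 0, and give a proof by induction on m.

Computing the first values: h(0) = 4 and h(1) = 12; gcd(4, 12) = 4, so d ≤ 4.
We prove 4 | 2·5^m + 2 for all m ≥ 0 by induction on m.
Base step (m = 0): h(0) = 4 = 4·(1), so 4 | h(0).
Inductive step: assume the claim holds for m = j, i.e. 4 | h(j). Then
h(j+1) = 2·5^(j+1) + 2 = 5·(2·5^j + 2) - 8 = 5·h(j) - 8. The first term is divisible by 4 by the inductive hypothesis, and -8 is divisible by 4. Hence 4 | h(j+1).
Hence, by induction on m, the claim holds for every m ≥ 0.
Therefore the largest such d is 4.

d = 4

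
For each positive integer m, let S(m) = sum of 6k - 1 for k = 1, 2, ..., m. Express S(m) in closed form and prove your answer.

We claim S(m) = m(3m + 2) for all m ≥ 1.
When m = 1: S(1) = 5, and the closed form gives 5. They agree.
Inductive step: suppose the statement holds for some k ≥ 1, so S(k) = k(3k + 2).
Then S(k+1) = S(k) + (6k + 5) = (k(3k + 2)) + (6k + 5).
Simplifying, S(k+1) = (k + 1)(3k + 5) = (k+1)(3(k+1) + 2),
which is the closed form with m = k+1.
Hence, by induction on m, the claim holds for every m ≥ 1.

S(m) = m(3m + 2)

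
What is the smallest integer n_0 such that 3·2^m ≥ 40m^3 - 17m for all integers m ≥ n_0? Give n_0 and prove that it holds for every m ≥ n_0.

At m = 15: 98304 < 134745, so the inequality fails and n_0 ≥ 16. We prove 3·2^m ≥ 40m^3 - 17m for all m ≥ 16.
When m = 16: 3·2^m = 196608 and 40m^3 - 17m = 163568, so 196608 ≥ 163568.
Inductive step: assume the claim holds for m = p, so 3·2^p ≥ 40p^3 - 17p.
Then 3·2^(p + 1) = 2·(3·2^p) ≥ 2·(40p^3 - 17p).
Also, for p ≥ 16 we have 2·(40p^3 - 17p) ≥ 40(p+1)^3 - 17(p+1), since 2·(40p^3 - 17p) − (40(p+1)^3 - 17(p+1)) = 40p^3 - 120p^2 - 137p - 23, which is nonnegative for all p ≥ 16.
Combining, 3·2^(p + 1) ≥ 40(p+1)^3 - 17(p+1).
By induction, the statement is established for all m ≥ 16.
Hence the smallest such n_0 is 16.

n_0 = 16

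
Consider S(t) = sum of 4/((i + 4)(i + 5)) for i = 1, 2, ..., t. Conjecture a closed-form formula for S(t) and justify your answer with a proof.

S(t) = 4t/(5(t + 5))

We claim S(t) = 4t/(5(t + 5)) for all t ≥ 1.
Base step (t = 1): S(1) = 2/15, and the closed form gives 2/15. They agree.
Inductive step: suppose the statement holds for some i ≥ 1, so S(i) = 4i/(5(i + 5)).
Then S(i+1) = S(i) + (4/((i + 5)(i + 6))) = (4i/(5(i + 5))) + (4/((i + 5)(i + 6))).
Simplifying, S(i+1) = 4(i + 1)/(5(i + 6)) = 4(i+1)/(5((i+1) + 5)),
which is the closed form with t = i+1.
By induction, the statement is established for all t ≥ 1.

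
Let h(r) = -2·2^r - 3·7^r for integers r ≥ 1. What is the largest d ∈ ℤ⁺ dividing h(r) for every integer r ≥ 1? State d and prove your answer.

Computing the first values: h(1) = -25 and h(2) = -155; gcd(-25, -155) = 5, so d ≤ 5.
We prove 5 | -2·2^r - 3·7^r for all r ≥ 1 by induction on r.
For the base case r = 1: h(1) = -25 = 5·(-5), so 5 | h(1).
Inductive step: assume the claim holds for r = m, i.e. 5 | h(m). Then
h(m+1) − 7·h(m) = (-2·2^(m+1) - 3·7^(m+1)) − 7·(-2·2^m - 3·7^m) = (-2)·2^m·(2 − 7) = (10)·2^m. Since 5 | h(m) by the inductive hypothesis, 5 | 7·h(m); and 5 | 10 since 10 = 5·2. Therefore 5 | h(m+1).
By induction, the statement is established for all r ≥ 1.
Therefore the largest such d is 5.

d = 5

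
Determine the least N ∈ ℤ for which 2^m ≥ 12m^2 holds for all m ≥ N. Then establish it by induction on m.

At m = 10: 1024 < 1200, so the inequality fails and N ≥ 11. We prove 2^m ≥ 12m^2 for all m ≥ 11.
Base case (m = 11): 2^m = 2048 and 12m^2 = 1452, so 2048 ≥ 1452.
For the inductive step, assume it holds for an arbitrary i ≥ 11, so 2^i ≥ 12i^2.
Then 2^(i + 1) = 2·(2^i) ≥ 2·(12i^2).
Also, for i ≥ 11 we have 2·(12i^2) ≥ 12(i+1)^2, since 2 ≥ (1 + 1/i)^2 for all i ≥ 11.
Combining, 2^(i + 1) ≥ 12(i+1)^2.
Hence, by induction on m, the claim holds for every m ≥ 11.
Hence the smallest such N is 11.

N = 11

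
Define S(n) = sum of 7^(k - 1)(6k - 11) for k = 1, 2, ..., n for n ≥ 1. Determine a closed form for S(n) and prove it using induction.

We claim S(n) = 7^n(n - 2) + 2 for all n ≥ 1.
Base step (n = 1): S(1) = -5, and the closed form gives -5. They agree.
For the inductive step, assume it holds for an arbitrary k ≥ 1, so S(k) = 7^k(k - 2) + 2.
Then S(k+1) = S(k) + (7^k(6k - 5)) = (7^k(k - 2) + 2) + (7^k(6k - 5)).
Simplifying, S(k+1) = 7^(k + 1)k - 7^(k + 1) + 2 = 7^(k+1)((k+1) - 2) + 2,
which is the closed form with n = k+1.
By the principle of mathematical induction, the result holds for all n ≥ 1.

S(n) = 7^n(n - 2) + 2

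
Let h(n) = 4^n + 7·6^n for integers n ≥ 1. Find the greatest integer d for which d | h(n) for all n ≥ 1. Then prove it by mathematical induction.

d = 2

Computing the first values: h(1) = 46 and h(2) = 268; gcd(46, 268) = 2, so d ≤ 2.
We prove 2 | 4^n + 7·6^n for all n ≥ 1 by induction on n.
Base case (n = 1): h(1) = 46 = 2·(23), so 2 | h(1).
For the inductive step, assume it holds for an arbitrary k ≥ 1, i.e. 2 | h(k). Then
h(k+1) − 6·h(k) = (4^(k+1) + 7·6^(k+1)) − 6·(4^k + 7·6^k) = (1)·4^k·(4 − 6) = (-2)·4^k. Since 2 | h(k) by the inductive hypothesis, 2 | 6·h(k); and 2 | -2 since -2 = 2·-1. Therefore 2 | h(k+1).
Hence, by induction on n, the claim holds for every n ≥ 1.
Therefore the largest such d is 2.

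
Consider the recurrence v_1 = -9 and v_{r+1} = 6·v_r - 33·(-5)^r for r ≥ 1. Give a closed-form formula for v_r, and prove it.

v_r = 3(-5)^r + 6^r

Computing the first terms: v_1 = -9, v_2 = 111, v_3 = -159. This suggests v_r = 3(-5)^r + 6^r.
Base case (r = 1): the formula gives -9 = -9 = v_1.
Inductive step: suppose the statement holds for some j ≥ 1, so v_j = 3(-5)^j + 6^j.
Then v_{j+1} = 6·v_j - 33·(-5)^j = 6·(3(-5)^j + 6^j) - 33·(-5)^j = 3(-5)^(j + 1) + 6^(j + 1),
which is the claimed formula at r = j+1.
By induction, the statement is established for all r ≥ 1.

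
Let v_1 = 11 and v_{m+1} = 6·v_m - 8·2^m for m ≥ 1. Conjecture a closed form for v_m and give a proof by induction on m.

Computing the first terms: v_1 = 11, v_2 = 50, v_3 = 268. This suggests v_m = 2^(m + 1) + 7·6^(m - 1).
Base case (m = 1): the formula gives 11 = 11 = v_1.
Inductive step: assume the claim holds for m = k, so v_k = 2^(k + 1) + 7·6^(k - 1).
Then v_{k+1} = 6·v_k - 8·2^k = 6·(2^(k + 1) + 7·6^(k - 1)) - 8·2^k = 2^(k + 2) + 7·6^k = 2^((k+1) + 1) + 7·6^((k+1) - 1),
which is the claimed formula at m = k+1.
Hence, by induction on m, the claim holds for every m ≥ 1.

v_m = 2^(m + 1) + 7·6^(m - 1)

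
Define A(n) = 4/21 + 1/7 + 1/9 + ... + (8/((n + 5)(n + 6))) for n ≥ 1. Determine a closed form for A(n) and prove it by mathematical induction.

We claim A(n) = 4n/(3(n + 6)) for all n ≥ 1.
For the base case n = 1: A(1) = 4/21, and the closed form gives 4/21. They agree.
For the inductive step, assume it holds for an arbitrary r ≥ 1, so A(r) = 4r/(3(r + 6)).
Then A(r+1) = A(r) + (8/((r + 6)(r + 7))) = (4r/(3(r + 6))) + (8/((r + 6)(r + 7))).
Simplifying, A(r+1) = 4(r + 1)/(3(r + 7)) = 4(r+1)/(3((r+1) + 6)),
which is the closed form with n = r+1.
By induction, the statement is established for all n ≥ 1.

A(n) = 4n/(3(n + 6))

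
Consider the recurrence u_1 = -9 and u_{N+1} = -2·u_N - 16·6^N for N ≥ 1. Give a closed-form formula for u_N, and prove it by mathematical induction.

Computing the first terms: u_1 = -9, u_2 = -78, u_3 = -420. This suggests u_N = 3(-2)^(N - 1) - 2·6^N.
For the base case N = 1: the formula gives -9 = -9 = u_1.
For the inductive step, assume it holds for an arbitrary j ≥ 1, so u_j = 3(-2)^(j - 1) - 2·6^j.
Then u_{j+1} = -2·u_j - 16·6^j = -2·(3(-2)^(j - 1) - 2·6^j) - 16·6^j = 3(-2)^j - 2·6^(j + 1) = 3(-2)^((j+1) - 1) - 2·6^(j+1),
which is the claimed formula at N = j+1.
By induction, the statement is established for all N ≥ 1.

u_N = 3(-2)^(N - 1) - 2·6^N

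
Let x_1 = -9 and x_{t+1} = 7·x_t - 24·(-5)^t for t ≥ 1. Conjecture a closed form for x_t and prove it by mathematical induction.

Computing the first terms: x_1 = -9, x_2 = 57, x_3 = -201. This suggests x_t = 2(-5)^t + 7^(t - 1).
For the base case t = 1: the formula gives -9 = -9 = x_1.
Inductive step: suppose the statement holds for some i ≥ 1, so x_i = 2(-5)^i + 7^(i - 1).
Then x_{i+1} = 7·x_i - 24·(-5)^i = 7·(2(-5)^i + 7^(i - 1)) - 24·(-5)^i = 2(-5)^(i + 1) + 7^i = 2(-5)^(i+1) + 7^((i+1) - 1),
which is the claimed formula at t = i+1.
Hence, by induction on t, the claim holds for every t ≥ 1.

x_t = 2(-5)^t + 7^(t - 1)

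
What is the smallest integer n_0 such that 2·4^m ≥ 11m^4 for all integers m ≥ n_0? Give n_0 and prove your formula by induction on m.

n_0 = 7

At m = 6: 8192 < 14256, so the inequality fails and n_0 ≥ 7. We prove 2·4^m ≥ 11m^4 for all m ≥ 7.
Base case (m = 7): 2·4^m = 32768 and 11m^4 = 26411, so 32768 ≥ 26411.
Suppose the result is true for m = r, so 2·4^r ≥ 11r^4.
Then 2·4^(r + 1) = 4·(2·4^r) ≥ 4·(11r^4).
Also, for r ≥ 7 we have 4·(11r^4) ≥ 11(r+1)^4, since 4 ≥ (1 + 1/r)^4 for all r ≥ 7.
Combining, 2·4^(r + 1) ≥ 11(r+1)^4.
By induction, the statement is established for all m ≥ 7.
Hence the smallest such n_0 is 7.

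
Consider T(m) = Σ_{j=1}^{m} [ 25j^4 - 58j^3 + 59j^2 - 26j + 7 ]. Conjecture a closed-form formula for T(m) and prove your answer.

T(m) = m(5m^4 - 2m^3 - m^2 + 2m + 3)

We claim T(m) = m(5m^4 - 2m^3 - m^2 + 2m + 3) for all m ≥ 1.
Base step (m = 1): T(1) = 7, and the closed form gives 7. They agree.
For the inductive step, assume it holds for an arbitrary j ≥ 1, so T(j) = j(5j^4 - 2j^3 - j^2 + 2j + 3).
Then T(j+1) = T(j) + (25j^4 + 42j^3 + 35j^2 + 18j + 7) = (j(5j^4 - 2j^3 - j^2 + 2j + 3)) + (25j^4 + 42j^3 + 35j^2 + 18j + 7).
Simplifying, T(j+1) = (j + 1)(5j^4 + 18j^3 + 23j^2 + 14j + 7) = (j+1)(5(j+1)^4 - 2(j+1)^3 - (j+1)^2 + 2(j+1) + 3),
which is the closed form with m = j+1.
Hence, by induction on m, the claim holds for every m ≥ 1.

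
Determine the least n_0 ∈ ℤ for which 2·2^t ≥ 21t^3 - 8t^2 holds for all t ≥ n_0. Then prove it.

At t = 15: 65536 < 69075, so the inequality fails and n_0 ≥ 16. We prove 2·2^t ≥ 21t^3 - 8t^2 for all t ≥ 16.
For the base case t = 16: 2·2^t = 131072 and 21t^3 - 8t^2 = 83968, so 131072 ≥ 83968.
Suppose the result is true for t = k, so 2·2^k ≥ 21k^3 - 8k^2.
Then 2·2^(k + 1) = 2·(2·2^k) ≥ 2·(21k^3 - 8k^2).
Also, for k ≥ 16 we have 2·(21k^3 - 8k^2) ≥ 21(k+1)^3 - 8(k+1)^2, since 2·(21k^3 - 8k^2) − (21(k+1)^3 - 8(k+1)^2) = 21k^3 - 71k^2 - 47k - 13, which is nonnegative for all k ≥ 16.
Combining, 2·2^(k + 1) ≥ 21(k+1)^3 - 8(k+1)^2.
This completes the induction.
Hence the smallest such n_0 is 16.

n_0 = 16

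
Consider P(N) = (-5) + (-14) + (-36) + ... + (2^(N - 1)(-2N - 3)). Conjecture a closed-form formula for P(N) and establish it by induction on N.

P(N) = -2^N(2N + 1) + 1

We claim P(N) = -2^N(2N + 1) + 1 for all N ≥ 1.
Base step (N = 1): P(1) = -5, and the closed form gives -5. They agree.
Inductive step: suppose the statement holds for some k ≥ 1, so P(k) = -2^k(2k + 1) + 1.
Then P(k+1) = P(k) + (2^k(-2k - 5)) = (-2^k(2k + 1) + 1) + (2^k(-2k - 5)).
Simplifying, P(k+1) = -4·2^k·k - 6·2^k + 1 = -2^(k+1)(2(k+1) + 1) + 1,
which is the closed form with N = k+1.
By induction, the statement is established for all N ≥ 1.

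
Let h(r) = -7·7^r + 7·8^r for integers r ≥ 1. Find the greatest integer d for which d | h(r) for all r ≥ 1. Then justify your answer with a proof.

Computing the first values: h(1) = 7 and h(2) = 105; gcd(7, 105) = 7, so d ≤ 7.
We prove 7 | -7·7^r + 7·8^r for all r ≥ 1 by induction on r.
Base step (r = 1): h(1) = 7 = 7·(1), so 7 | h(1).
Inductive step: suppose the statement holds for some p ≥ 1, i.e. 7 | h(p). Then
h(p+1) − 8·h(p) = (-7·7^(p+1) + 7·8^(p+1)) − 8·(-7·7^p + 7·8^p) = (-7)·7^p·(7 − 8) = (7)·7^p. Since 7 | h(p) by the inductive hypothesis, 7 | 8·h(p); and 7 | 7 since 7 = 7·1. Therefore 7 | h(p+1).
By the principle of mathematical induction, the result holds for all r ≥ 1.
Therefore the largest such d is 7.

d = 7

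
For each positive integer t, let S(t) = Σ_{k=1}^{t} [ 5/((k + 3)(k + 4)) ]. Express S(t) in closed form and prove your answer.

S(t) = 5t/(4(t + 4))

We claim S(t) = 5t/(4(t + 4)) for all t ≥ 1.
Base step (t = 1): S(1) = 1/4, and the closed form gives 1/4. They agree.
For the inductive step, assume it holds for an arbitrary k ≥ 1, so S(k) = 5k/(4(k + 4)).
Then S(k+1) = S(k) + (5/((k + 4)(k + 5))) = (5k/(4(k + 4))) + (5/((k + 4)(k + 5))).
Simplifying, S(k+1) = 5(k + 1)/(4(k + 5)) = 5(k+1)/(4((k+1) + 4)),
which is the closed form with t = k+1.
By induction, the statement is established for all t ≥ 1.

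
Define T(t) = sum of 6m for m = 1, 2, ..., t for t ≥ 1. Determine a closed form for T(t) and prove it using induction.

T(t) = 3t(t + 1)

We claim T(t) = 3t(t + 1) for all t ≥ 1.
When t = 1: T(1) = 6, and the closed form gives 6. They agree.
For the inductive step, assume it holds for an arbitrary m ≥ 1, so T(m) = 3m(m + 1).
Then T(m+1) = T(m) + (6m + 6) = (3m(m + 1)) + (6m + 6).
Simplifying, T(m+1) = 3(m + 1)(m + 2) = 3(m+1)((m+1) + 1),
which is the closed form with t = m+1.
Hence, by induction on t, the claim holds for every t ≥ 1.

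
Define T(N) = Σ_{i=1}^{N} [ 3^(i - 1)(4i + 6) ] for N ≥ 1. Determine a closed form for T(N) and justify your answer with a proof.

T(N) = 2·3^N(N + 1) - 2

We claim T(N) = 2·3^N(N + 1) - 2 for all N ≥ 1.
Base step (N = 1): T(1) = 10, and the closed form gives 10. They agree.
Suppose the result is true for N = i, so T(i) = 2·3^i(i + 1) - 2.
Then T(i+1) = T(i) + (3^i(4i + 10)) = (2·3^i(i + 1) - 2) + (3^i(4i + 10)).
Simplifying, T(i+1) = 6·3^i·i + 12·3^i - 2 = 2·3^(i+1)((i+1) + 1) - 2,
which is the closed form with N = i+1.
This completes the induction.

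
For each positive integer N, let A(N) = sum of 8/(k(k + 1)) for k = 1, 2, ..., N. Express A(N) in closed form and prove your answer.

A(N) = 8N/(N + 1)

We claim A(N) = 8N/(N + 1) for all N ≥ 1.
Base step (N = 1): A(1) = 4, and the closed form gives 4. They agree.
Suppose the result is true for N = k, so A(k) = 8k/(k + 1).
Then A(k+1) = A(k) + (8/((k + 1)(k + 2))) = (8k/(k + 1)) + (8/((k + 1)(k + 2))).
Simplifying, A(k+1) = 8(k + 1)/(k + 2) = 8(k+1)/((k+1) + 1),
which is the closed form with N = k+1.
By induction, the statement is established for all N ≥ 1.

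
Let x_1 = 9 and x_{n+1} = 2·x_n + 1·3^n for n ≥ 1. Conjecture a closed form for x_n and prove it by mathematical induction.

Computing the first terms: x_1 = 9, x_2 = 21, x_3 = 51. This suggests x_n = 3·2^n + 3^n.
For the base case n = 1: the formula gives 9 = 9 = x_1.
Inductive step: suppose the statement holds for some r ≥ 1, so x_r = 3·2^r + 3^r.
Then x_{r+1} = 2·x_r + 1·3^r = 2·(3·2^r + 3^r) + 1·3^r = 3·2^(r + 1) + 3^(r + 1),
which is the claimed formula at n = r+1.
Hence, by induction on n, the claim holds for every n ≥ 1.

x_n = 3·2^n + 3^n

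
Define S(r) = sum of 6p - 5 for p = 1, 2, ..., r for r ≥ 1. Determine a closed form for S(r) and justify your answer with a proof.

S(r) = r(3r - 2)

We claim S(r) = r(3r - 2) for all r ≥ 1.
Base case (r = 1): S(1) = 1, and the closed form gives 1. They agree.
Suppose the result is true for r = p, so S(p) = p(3p - 2).
Then S(p+1) = S(p) + (6p + 1) = (p(3p - 2)) + (6p + 1).
Simplifying, S(p+1) = (p + 1)(3p + 1) = (p+1)(3(p+1) - 2),
which is the closed form with r = p+1.
This completes the induction.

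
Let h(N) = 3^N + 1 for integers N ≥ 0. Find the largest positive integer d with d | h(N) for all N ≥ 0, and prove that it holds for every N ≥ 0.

d = 2

Computing the first values: h(0) = 2 and h(1) = 4; gcd(2, 4) = 2, so d ≤ 2.
We prove 2 | 3^N + 1 for all N ≥ 0 by induction on N.
Base step (N = 0): h(0) = 2 = 2·(1), so 2 | h(0).
Inductive step: assume the claim holds for N = m, i.e. 2 | h(m). Then
h(m+1) = 3^(m+1) + 1 = 3·(3^m + 1) - 2 = 3·h(m) - 2. The first term is divisible by 2 by the inductive hypothesis, and -2 is divisible by 2. Hence 2 | h(m+1).
By the principle of mathematical induction, the result holds for all N ≥ 0.
Therefore the largest such d is 2.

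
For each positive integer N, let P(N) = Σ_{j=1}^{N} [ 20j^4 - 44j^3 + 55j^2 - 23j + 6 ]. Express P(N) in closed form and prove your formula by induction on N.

We claim P(N) = N(4N^4 - N^3 + 3N^2 + 5N + 3) for all N ≥ 1.
For the base case N = 1: P(1) = 14, and the closed form gives 14. They agree.
Inductive step: suppose the statement holds for some j ≥ 1, so P(j) = j(4j^4 - j^3 + 3j^2 + 5j + 3).
Then P(j+1) = P(j) + (20j^4 + 36j^3 + 43j^2 + 35j + 14) = (j(4j^4 - j^3 + 3j^2 + 5j + 3)) + (20j^4 + 36j^3 + 43j^2 + 35j + 14).
Simplifying, P(j+1) = (j + 1)(4j^4 + 15j^3 + 24j^2 + 24j + 14) = (j+1)(4(j+1)^4 - (j+1)^3 + 3(j+1)^2 + 5(j+1) + 3),
which is the closed form with N = j+1.
Hence, by induction on N, the claim holds for every N ≥ 1.

P(N) = N(4N^4 - N^3 + 3N^2 + 5N + 3)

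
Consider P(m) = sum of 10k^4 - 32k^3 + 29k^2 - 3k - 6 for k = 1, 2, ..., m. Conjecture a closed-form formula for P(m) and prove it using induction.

We claim P(m) = m(2m^4 - 3m^3 - 3m^2 + 5m - 3) for all m ≥ 1.
When m = 1: P(1) = -2, and the closed form gives -2. They agree.
Inductive step: suppose the statement holds for some k ≥ 1, so P(k) = k(2k^4 - 3k^3 - 3k^2 + 5k - 3).
Then P(k+1) = P(k) + (10k^4 + 8k^3 - 7k^2 - k - 2) = (k(2k^4 - 3k^3 - 3k^2 + 5k - 3)) + (10k^4 + 8k^3 - 7k^2 - k - 2).
Simplifying, P(k+1) = (k + 1)(2k^4 + 5k^3 - 2k - 2) = (k+1)(2(k+1)^4 - 3(k+1)^3 - 3(k+1)^2 + 5(k+1) - 3),
which is the closed form with m = k+1.
By the principle of mathematical induction, the result holds for all m ≥ 1.

P(m) = m(2m^4 - 3m^3 - 3m^2 + 5m - 3)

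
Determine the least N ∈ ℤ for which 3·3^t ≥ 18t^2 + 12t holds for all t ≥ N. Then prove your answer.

N = 5

At t = 4: 243 < 336, so the inequality fails and N ≥ 5. We prove 3·3^t ≥ 18t^2 + 12t for all t ≥ 5.
Base case (t = 5): 3·3^t = 729 and 18t^2 + 12t = 510, so 729 ≥ 510.
Inductive step: assume the claim holds for t = r, so 3·3^r ≥ 18r^2 + 12r.
Then 3·3^(r + 1) = 3·(3·3^r) ≥ 3·(18r^2 + 12r).
Also, for r ≥ 5 we have 3·(18r^2 + 12r) ≥ 18(r+1)^2 + 12(r+1), since 3·(18r^2 + 12r) − (18(r+1)^2 + 12(r+1)) = 36r^2 - 12r - 30, which is nonnegative for all r ≥ 5.
Combining, 3·3^(r + 1) ≥ 18(r+1)^2 + 12(r+1).
This completes the induction.
Hence the smallest such N is 5.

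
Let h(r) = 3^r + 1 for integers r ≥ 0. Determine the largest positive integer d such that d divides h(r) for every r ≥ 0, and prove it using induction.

Computing the first values: h(0) = 2 and h(1) = 4; gcd(2, 4) = 2, so d ≤ 2.
We prove 2 | 3^r + 1 for all r ≥ 0 by induction on r.
Base step (r = 0): h(0) = 2 = 2·(1), so 2 | h(0).
Suppose the result is true for r = j, i.e. 2 | h(j). Then
h(j+1) = 3^(j+1) + 1 = 3·(3^j + 1) - 2 = 3·h(j) - 2. The first term is divisible by 2 by the inductive hypothesis, and -2 is divisible by 2. Hence 2 | h(j+1).
By the principle of mathematical induction, the result holds for all r ≥ 0.
Therefore the largest such d is 2.

d = 2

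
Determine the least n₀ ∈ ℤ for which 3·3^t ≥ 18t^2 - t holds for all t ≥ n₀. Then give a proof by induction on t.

n₀ = 5

At t = 4: 243 < 284, so the inequality fails and n₀ ≥ 5. We prove 3·3^t ≥ 18t^2 - t for all t ≥ 5.
Base case (t = 5): 3·3^t = 729 and 18t^2 - t = 445, so 729 ≥ 445.
Inductive step: suppose the statement holds for some m ≥ 5, so 3·3^m ≥ 18m^2 - m.
Then 3·3^(m + 1) = 3·(3·3^m) ≥ 3·(18m^2 - m).
Also, for m ≥ 5 we have 3·(18m^2 - m) ≥ 18(m+1)^2 - (m+1), since 3·(18m^2 - m) − (18(m+1)^2 - (m+1)) = 36m^2 - 38m - 17, which is nonnegative for all m ≥ 5.
Combining, 3·3^(m + 1) ≥ 18(m+1)^2 - (m+1).
By the principle of mathematical induction, the result holds for all t ≥ 5.
Hence the smallest such n₀ is 5.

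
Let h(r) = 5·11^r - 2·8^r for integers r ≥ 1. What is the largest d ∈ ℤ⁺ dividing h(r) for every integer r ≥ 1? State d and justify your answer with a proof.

Computing the first values: h(1) = 39 and h(2) = 477; gcd(39, 477) = 3, so d ≤ 3.
We prove 3 | 5·11^r - 2·8^r for all r ≥ 1 by induction on r.
When r = 1: h(1) = 39 = 3·(13), so 3 | h(1).
For the inductive step, assume it holds for an arbitrary i ≥ 1, i.e. 3 | h(i). Then
h(i+1) − 11·h(i) = (5·11^(i+1) - 2·8^(i+1)) − 11·(5·11^i - 2·8^i) = (-2)·8^i·(8 − 11) = (6)·8^i. Since 3 | h(i) by the inductive hypothesis, 3 | 11·h(i); and 3 | 6 since 6 = 3·2. Therefore 3 | h(i+1).
By the principle of mathematical induction, the result holds for all r ≥ 1.
Therefore the largest such d is 3.

d = 3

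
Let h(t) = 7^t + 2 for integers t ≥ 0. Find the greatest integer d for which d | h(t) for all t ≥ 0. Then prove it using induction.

Computing the first values: h(0) = 3 and h(1) = 9; gcd(3, 9) = 3, so d ≤ 3.
We prove 3 | 7^t + 2 for all t ≥ 0 by induction on t.
When t = 0: h(0) = 3 = 3·(1), so 3 | h(0).
Inductive step: suppose the statement holds for some m ≥ 0, i.e. 3 | h(m). Then
h(m+1) = 7^(m+1) + 2 = 7·(7^m + 2) - 12 = 7·h(m) - 12. The first term is divisible by 3 by the inductive hypothesis, and -12 is divisible by 3. Hence 3 | h(m+1).
By the principle of mathematical induction, the result holds for all t ≥ 0.
Therefore the largest such d is 3.

d = 3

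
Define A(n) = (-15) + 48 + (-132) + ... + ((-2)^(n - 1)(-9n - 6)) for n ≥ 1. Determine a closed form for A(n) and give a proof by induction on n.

We claim A(n) = 3(-2)^n(n + 1) - 3 for all n ≥ 1.
Base case (n = 1): A(1) = -15, and the closed form gives -15. They agree.
Inductive step: assume the claim holds for n = r, so A(r) = 3(-2)^r(r + 1) - 3.
Then A(r+1) = A(r) + ((-2)^r(-9r - 15)) = (3(-2)^r(r + 1) - 3) + ((-2)^r(-9r - 15)).
Simplifying, A(r+1) = -6(-2)^r·r - 12(-2)^r - 3 = 3(-2)^(r+1)((r+1) + 1) - 3,
which is the closed form with n = r+1.
By the principle of mathematical induction, the result holds for all n ≥ 1.

A(n) = 3(-2)^n(n + 1) - 3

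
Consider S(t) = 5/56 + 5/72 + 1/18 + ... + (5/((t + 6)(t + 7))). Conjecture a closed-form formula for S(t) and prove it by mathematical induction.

We claim S(t) = 5t/(7(t + 7)) for all t ≥ 1.
Base step (t = 1): S(1) = 5/56, and the closed form gives 5/56. They agree.
Inductive step: suppose the statement holds for some m ≥ 1, so S(m) = 5m/(7(m + 7)).
Then S(m+1) = S(m) + (5/((m + 7)(m + 8))) = (5m/(7(m + 7))) + (5/((m + 7)(m + 8))).
Simplifying, S(m+1) = 5(m + 1)/(7(m + 8)) = 5(m+1)/(7((m+1) + 7)),
which is the closed form with t = m+1.
This completes the induction.

S(t) = 5t/(7(t + 7))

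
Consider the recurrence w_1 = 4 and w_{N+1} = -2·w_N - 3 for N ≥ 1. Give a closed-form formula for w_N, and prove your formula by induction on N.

Computing the first terms: w_1 = 4, w_2 = -11, w_3 = 19. This suggests w_N = 5(-2)^(N - 1) - 1.
For the base case N = 1: the formula gives 4 = 4 = w_1.
Inductive step: assume the claim holds for N = k, so w_k = 5(-2)^(k - 1) - 1.
Then w_{k+1} = -2·w_k - 3 = -2·(5(-2)^(k - 1) - 1) - 3 = 5(-2)^k - 1 = 5(-2)^((k+1) - 1) - 1,
which is the claimed formula at N = k+1.
By the principle of mathematical induction, the result holds for all N ≥ 1.

w_N = 5(-2)^(N - 1) - 1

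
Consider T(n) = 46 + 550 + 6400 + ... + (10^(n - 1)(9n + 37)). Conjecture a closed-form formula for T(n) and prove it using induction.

T(n) = 10^n(n + 4) - 4

We claim T(n) = 10^n(n + 4) - 4 for all n ≥ 1.
When n = 1: T(1) = 46, and the closed form gives 46. They agree.
For the inductive step, assume it holds for an arbitrary i ≥ 1, so T(i) = 10^i(i + 4) - 4.
Then T(i+1) = T(i) + (10^i(9i + 46)) = (10^i(i + 4) - 4) + (10^i(9i + 46)).
Simplifying, T(i+1) = 10·10^i·i + 50·10^i - 4 = 10^(i+1)((i+1) + 4) - 4,
which is the closed form with n = i+1.
Hence, by induction on n, the claim holds for every n ≥ 1.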